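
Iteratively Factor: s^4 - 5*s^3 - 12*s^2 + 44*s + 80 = (s + 2)*(s^3 - 7*s^2 + 2*s + 40) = (s - 4)*(s + 2)*(s^2 - 3*s - 10) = (s - 5)*(s - 4)*(s + 2)*(s + 2)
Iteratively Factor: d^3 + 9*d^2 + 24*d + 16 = (d + 4)*(d^2 + 5*d + 4) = (d + 1)*(d + 4)*(d + 4)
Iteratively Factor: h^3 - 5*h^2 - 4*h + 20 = (h - 2)*(h^2 - 3*h - 10) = (h - 2)*(h + 2)*(h - 5)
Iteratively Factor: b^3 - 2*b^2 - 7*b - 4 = (b - 4)*(b^2 + 2*b + 1) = (b - 4)*(b + 1)*(b + 1)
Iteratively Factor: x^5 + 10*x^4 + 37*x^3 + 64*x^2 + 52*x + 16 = (x + 1)*(x^4 + 9*x^3 + 28*x^2 + 36*x + 16) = (x + 1)*(x + 2)*(x^3 + 7*x^2 + 14*x + 8) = (x + 1)*(x + 2)*(x + 4)*(x^2 + 3*x + 2) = (x + 1)*(x + 2)^2*(x + 4)*(x + 1)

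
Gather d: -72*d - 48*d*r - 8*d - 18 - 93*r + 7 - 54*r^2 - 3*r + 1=d*(-48*r - 80) - 54*r^2 - 96*r - 10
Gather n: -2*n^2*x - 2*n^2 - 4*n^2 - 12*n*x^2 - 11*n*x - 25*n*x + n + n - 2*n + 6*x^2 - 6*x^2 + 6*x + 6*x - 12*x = n^2*(-2*x - 6) + n*(-12*x^2 - 36*x)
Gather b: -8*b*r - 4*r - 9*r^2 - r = -8*b*r - 9*r^2 - 5*r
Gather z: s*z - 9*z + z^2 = z^2 + z*(s - 9)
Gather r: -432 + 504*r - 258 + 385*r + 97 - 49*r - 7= 840*r - 600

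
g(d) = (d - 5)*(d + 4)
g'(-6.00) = -13.00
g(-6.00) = 22.00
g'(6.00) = 11.00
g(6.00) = 10.00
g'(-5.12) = -11.24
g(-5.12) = 11.33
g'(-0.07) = -1.14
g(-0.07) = -19.93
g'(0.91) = 0.82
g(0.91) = -20.08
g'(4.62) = 8.24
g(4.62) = -3.28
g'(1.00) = 1.00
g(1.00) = -20.00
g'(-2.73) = -6.46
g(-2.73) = -9.82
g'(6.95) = 12.90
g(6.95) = 21.35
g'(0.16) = -0.68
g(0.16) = -20.13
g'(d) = 2*d - 1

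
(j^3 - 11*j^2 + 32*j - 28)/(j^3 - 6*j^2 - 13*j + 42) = (j - 2)/(j + 3)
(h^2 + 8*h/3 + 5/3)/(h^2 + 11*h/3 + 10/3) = (h + 1)/(h + 2)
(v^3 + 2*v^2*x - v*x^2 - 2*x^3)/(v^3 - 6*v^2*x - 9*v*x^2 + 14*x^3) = (-v - x)/(-v + 7*x)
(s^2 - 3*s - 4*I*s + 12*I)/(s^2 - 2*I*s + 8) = (s - 3)/(s + 2*I)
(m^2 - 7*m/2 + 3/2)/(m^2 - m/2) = (m - 3)/m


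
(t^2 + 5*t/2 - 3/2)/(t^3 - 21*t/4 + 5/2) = 2*(t + 3)/(2*t^2 + t - 10)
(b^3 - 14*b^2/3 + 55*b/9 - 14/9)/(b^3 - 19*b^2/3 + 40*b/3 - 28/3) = (b - 1/3)/(b - 2)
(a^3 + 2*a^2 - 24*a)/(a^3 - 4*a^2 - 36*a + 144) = a/(a - 6)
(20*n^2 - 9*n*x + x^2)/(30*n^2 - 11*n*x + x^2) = (-4*n + x)/(-6*n + x)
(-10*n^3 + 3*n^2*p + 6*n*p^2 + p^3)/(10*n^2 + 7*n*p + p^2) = -n + p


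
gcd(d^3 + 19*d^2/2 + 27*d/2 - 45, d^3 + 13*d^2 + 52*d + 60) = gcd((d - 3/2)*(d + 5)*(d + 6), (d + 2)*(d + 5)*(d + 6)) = d^2 + 11*d + 30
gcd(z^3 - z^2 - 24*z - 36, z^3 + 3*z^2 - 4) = z + 2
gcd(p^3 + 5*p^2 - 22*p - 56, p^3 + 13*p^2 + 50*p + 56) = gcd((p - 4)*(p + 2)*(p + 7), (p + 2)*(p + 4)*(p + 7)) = p^2 + 9*p + 14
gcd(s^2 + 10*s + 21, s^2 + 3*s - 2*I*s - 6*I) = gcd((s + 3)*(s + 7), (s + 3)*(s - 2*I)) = s + 3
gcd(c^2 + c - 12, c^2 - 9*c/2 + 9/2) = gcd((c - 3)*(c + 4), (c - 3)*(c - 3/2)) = c - 3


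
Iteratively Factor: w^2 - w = (w)*(w - 1)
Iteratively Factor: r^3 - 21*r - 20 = (r + 1)*(r^2 - r - 20) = (r - 5)*(r + 1)*(r + 4)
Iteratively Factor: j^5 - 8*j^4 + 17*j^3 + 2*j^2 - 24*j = (j + 1)*(j^4 - 9*j^3 + 26*j^2 - 24*j) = (j - 2)*(j + 1)*(j^3 - 7*j^2 + 12*j) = (j - 3)*(j - 2)*(j + 1)*(j^2 - 4*j) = (j - 4)*(j - 3)*(j - 2)*(j + 1)*(j)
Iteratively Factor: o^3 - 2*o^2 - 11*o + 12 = (o - 4)*(o^2 + 2*o - 3) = (o - 4)*(o - 1)*(o + 3)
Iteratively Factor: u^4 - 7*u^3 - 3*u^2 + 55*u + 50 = (u + 1)*(u^3 - 8*u^2 + 5*u + 50) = (u - 5)*(u + 1)*(u^2 - 3*u - 10) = (u - 5)*(u + 1)*(u + 2)*(u - 5)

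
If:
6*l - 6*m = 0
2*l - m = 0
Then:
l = 0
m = 0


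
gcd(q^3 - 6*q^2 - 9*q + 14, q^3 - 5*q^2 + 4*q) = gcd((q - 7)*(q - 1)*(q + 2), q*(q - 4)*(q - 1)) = q - 1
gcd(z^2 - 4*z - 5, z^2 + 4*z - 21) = 1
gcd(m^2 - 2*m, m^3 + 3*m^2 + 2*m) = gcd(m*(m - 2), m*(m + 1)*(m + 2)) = m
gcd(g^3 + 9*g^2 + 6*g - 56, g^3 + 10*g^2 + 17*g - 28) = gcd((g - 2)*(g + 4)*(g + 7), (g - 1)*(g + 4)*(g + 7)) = g^2 + 11*g + 28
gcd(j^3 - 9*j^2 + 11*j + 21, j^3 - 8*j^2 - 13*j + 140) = j - 7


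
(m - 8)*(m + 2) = m^2 - 6*m - 16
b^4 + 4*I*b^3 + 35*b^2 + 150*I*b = b*(b - 6*I)*(b + 5*I)^2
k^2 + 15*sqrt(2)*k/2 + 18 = (k + 3*sqrt(2)/2)*(k + 6*sqrt(2))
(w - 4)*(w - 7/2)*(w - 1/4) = w^3 - 31*w^2/4 + 127*w/8 - 7/2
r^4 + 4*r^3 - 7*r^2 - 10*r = r*(r - 2)*(r + 1)*(r + 5)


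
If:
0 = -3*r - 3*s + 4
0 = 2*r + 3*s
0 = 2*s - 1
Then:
No Solution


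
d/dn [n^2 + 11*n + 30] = 2*n + 11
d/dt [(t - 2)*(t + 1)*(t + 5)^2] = 4*t^3 + 27*t^2 + 26*t - 45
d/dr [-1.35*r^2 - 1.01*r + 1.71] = -2.7*r - 1.01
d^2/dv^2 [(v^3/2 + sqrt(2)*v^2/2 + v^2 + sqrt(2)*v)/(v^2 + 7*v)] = 5*(7 - sqrt(2))/(v^3 + 21*v^2 + 147*v + 343)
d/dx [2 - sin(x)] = -cos(x)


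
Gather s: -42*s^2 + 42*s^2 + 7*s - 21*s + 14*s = 0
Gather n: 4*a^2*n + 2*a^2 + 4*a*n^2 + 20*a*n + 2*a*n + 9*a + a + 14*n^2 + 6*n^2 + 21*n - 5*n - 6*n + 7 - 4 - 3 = 2*a^2 + 10*a + n^2*(4*a + 20) + n*(4*a^2 + 22*a + 10)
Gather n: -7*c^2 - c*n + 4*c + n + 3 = -7*c^2 + 4*c + n*(1 - c) + 3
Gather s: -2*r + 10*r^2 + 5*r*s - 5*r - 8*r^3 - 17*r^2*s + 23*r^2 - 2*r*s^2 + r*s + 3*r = -8*r^3 + 33*r^2 - 2*r*s^2 - 4*r + s*(-17*r^2 + 6*r)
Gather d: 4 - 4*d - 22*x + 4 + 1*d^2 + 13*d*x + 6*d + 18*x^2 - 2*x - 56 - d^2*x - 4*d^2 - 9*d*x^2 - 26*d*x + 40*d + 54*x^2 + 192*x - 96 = d^2*(-x - 3) + d*(-9*x^2 - 13*x + 42) + 72*x^2 + 168*x - 144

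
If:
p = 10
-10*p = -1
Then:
No Solution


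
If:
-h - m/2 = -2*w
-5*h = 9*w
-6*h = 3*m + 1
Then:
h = 3/20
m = -19/30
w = -1/12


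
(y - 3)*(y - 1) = y^2 - 4*y + 3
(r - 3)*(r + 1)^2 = r^3 - r^2 - 5*r - 3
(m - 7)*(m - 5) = m^2 - 12*m + 35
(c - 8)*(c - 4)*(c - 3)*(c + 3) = c^4 - 12*c^3 + 23*c^2 + 108*c - 288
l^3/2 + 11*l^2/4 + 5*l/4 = l*(l/2 + 1/4)*(l + 5)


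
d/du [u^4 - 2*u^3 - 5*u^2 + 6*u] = 4*u^3 - 6*u^2 - 10*u + 6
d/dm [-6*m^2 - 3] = -12*m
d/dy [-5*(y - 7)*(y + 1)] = 30 - 10*y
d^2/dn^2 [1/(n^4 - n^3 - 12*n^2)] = 2*(-(-4*n^2 + 3*n + 24)^2 + 3*(-2*n^2 + n + 4)*(-n^2 + n + 12))/(n^4*(-n^2 + n + 12)^3)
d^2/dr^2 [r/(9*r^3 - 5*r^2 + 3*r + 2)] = 2*(r*(27*r^2 - 10*r + 3)^2 + (-27*r^2 - r*(27*r - 5) + 10*r - 3)*(9*r^3 - 5*r^2 + 3*r + 2))/(9*r^3 - 5*r^2 + 3*r + 2)^3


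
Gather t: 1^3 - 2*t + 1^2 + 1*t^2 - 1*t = t^2 - 3*t + 2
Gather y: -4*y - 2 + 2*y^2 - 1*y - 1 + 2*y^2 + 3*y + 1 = 4*y^2 - 2*y - 2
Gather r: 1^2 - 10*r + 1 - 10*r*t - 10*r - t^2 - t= r*(-10*t - 20) - t^2 - t + 2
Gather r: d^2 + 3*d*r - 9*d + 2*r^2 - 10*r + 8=d^2 - 9*d + 2*r^2 + r*(3*d - 10) + 8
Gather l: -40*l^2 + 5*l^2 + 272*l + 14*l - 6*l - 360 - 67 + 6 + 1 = -35*l^2 + 280*l - 420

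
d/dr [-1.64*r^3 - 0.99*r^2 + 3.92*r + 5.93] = -4.92*r^2 - 1.98*r + 3.92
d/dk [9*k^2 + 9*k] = 18*k + 9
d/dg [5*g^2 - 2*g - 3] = 10*g - 2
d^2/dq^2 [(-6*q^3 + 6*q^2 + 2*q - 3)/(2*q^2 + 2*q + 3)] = 4*(-2*q^3 - 126*q^2 - 117*q + 24)/(8*q^6 + 24*q^5 + 60*q^4 + 80*q^3 + 90*q^2 + 54*q + 27)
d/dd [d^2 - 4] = 2*d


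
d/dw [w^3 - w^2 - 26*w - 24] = 3*w^2 - 2*w - 26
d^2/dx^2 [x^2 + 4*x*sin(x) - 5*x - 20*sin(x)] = -4*x*sin(x) + 20*sin(x) + 8*cos(x) + 2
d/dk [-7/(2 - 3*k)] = -21/(3*k - 2)^2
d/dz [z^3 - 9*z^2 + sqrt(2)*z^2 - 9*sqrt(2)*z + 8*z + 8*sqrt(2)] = 3*z^2 - 18*z + 2*sqrt(2)*z - 9*sqrt(2) + 8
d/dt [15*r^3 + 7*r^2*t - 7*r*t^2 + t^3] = 7*r^2 - 14*r*t + 3*t^2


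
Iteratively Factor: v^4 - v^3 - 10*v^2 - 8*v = (v + 2)*(v^3 - 3*v^2 - 4*v) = (v - 4)*(v + 2)*(v^2 + v) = (v - 4)*(v + 1)*(v + 2)*(v)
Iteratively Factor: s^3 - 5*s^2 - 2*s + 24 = (s + 2)*(s^2 - 7*s + 12) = (s - 4)*(s + 2)*(s - 3)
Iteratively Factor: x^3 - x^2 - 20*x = (x - 5)*(x^2 + 4*x) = (x - 5)*(x + 4)*(x)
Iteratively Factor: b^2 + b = (b + 1)*(b)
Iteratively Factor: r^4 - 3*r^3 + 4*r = (r)*(r^3 - 3*r^2 + 4) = r*(r + 1)*(r^2 - 4*r + 4) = r*(r - 2)*(r + 1)*(r - 2)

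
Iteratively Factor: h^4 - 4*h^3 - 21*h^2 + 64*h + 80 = (h + 1)*(h^3 - 5*h^2 - 16*h + 80) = (h + 1)*(h + 4)*(h^2 - 9*h + 20) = (h - 4)*(h + 1)*(h + 4)*(h - 5)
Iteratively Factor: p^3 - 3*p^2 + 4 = (p + 1)*(p^2 - 4*p + 4) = (p - 2)*(p + 1)*(p - 2)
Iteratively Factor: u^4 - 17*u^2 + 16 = (u + 4)*(u^3 - 4*u^2 - u + 4) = (u - 1)*(u + 4)*(u^2 - 3*u - 4) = (u - 4)*(u - 1)*(u + 4)*(u + 1)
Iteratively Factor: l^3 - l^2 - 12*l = (l)*(l^2 - l - 12) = l*(l - 4)*(l + 3)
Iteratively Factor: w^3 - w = (w + 1)*(w^2 - w) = (w - 1)*(w + 1)*(w)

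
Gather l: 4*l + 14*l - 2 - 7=18*l - 9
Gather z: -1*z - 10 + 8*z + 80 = 7*z + 70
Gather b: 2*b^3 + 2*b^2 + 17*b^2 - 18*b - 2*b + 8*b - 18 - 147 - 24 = 2*b^3 + 19*b^2 - 12*b - 189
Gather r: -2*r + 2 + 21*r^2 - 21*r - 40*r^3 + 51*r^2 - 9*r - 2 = -40*r^3 + 72*r^2 - 32*r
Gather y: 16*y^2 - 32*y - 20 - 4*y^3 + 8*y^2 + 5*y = -4*y^3 + 24*y^2 - 27*y - 20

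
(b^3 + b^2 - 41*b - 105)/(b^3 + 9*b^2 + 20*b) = (b^2 - 4*b - 21)/(b*(b + 4))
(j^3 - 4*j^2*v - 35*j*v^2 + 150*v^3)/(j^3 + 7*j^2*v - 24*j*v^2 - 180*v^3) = (j - 5*v)/(j + 6*v)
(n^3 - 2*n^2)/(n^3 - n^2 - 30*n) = n*(2 - n)/(-n^2 + n + 30)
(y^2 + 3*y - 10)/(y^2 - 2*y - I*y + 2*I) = (y + 5)/(y - I)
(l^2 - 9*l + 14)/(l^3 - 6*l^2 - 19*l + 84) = (l - 2)/(l^2 + l - 12)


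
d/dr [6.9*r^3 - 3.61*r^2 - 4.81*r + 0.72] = 20.7*r^2 - 7.22*r - 4.81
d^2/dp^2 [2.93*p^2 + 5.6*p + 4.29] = 5.86000000000000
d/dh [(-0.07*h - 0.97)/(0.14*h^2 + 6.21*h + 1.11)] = (0.0098*h^2 + 0.2716*h + 5.946)/(0.0196*h^4 + 1.7388*h^3 + 38.8749*h^2 + 13.7862*h + 1.2321)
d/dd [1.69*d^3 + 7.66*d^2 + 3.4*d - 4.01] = 5.07*d^2 + 15.32*d + 3.4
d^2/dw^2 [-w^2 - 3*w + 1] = -2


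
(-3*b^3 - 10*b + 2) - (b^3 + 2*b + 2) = -4*b^3 - 12*b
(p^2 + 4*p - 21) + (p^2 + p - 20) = 2*p^2 + 5*p - 41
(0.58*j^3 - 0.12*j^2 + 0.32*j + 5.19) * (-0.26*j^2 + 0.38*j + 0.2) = -0.1508*j^5 + 0.2516*j^4 - 0.0128*j^3 - 1.2518*j^2 + 2.0362*j + 1.038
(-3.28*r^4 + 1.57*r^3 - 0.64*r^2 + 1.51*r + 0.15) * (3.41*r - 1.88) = -11.1848*r^5 + 11.5201*r^4 - 5.134*r^3 + 6.3523*r^2 - 2.3273*r - 0.282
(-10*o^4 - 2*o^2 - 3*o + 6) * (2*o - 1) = -20*o^5 + 10*o^4 - 4*o^3 - 4*o^2 + 15*o - 6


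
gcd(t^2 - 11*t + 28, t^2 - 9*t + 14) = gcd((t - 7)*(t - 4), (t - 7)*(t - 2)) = t - 7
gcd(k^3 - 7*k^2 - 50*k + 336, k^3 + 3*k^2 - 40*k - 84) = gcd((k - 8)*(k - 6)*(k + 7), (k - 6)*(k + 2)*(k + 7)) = k^2 + k - 42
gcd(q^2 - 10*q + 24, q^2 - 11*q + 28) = q - 4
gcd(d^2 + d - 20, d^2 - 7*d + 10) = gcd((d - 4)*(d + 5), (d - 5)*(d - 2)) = 1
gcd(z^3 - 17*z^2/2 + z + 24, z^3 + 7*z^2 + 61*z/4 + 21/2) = z + 3/2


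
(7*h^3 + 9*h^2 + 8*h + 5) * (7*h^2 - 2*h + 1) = 49*h^5 + 49*h^4 + 45*h^3 + 28*h^2 - 2*h + 5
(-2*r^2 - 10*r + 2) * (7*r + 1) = -14*r^3 - 72*r^2 + 4*r + 2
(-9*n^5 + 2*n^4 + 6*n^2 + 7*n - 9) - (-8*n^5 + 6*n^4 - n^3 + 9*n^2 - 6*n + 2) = -n^5 - 4*n^4 + n^3 - 3*n^2 + 13*n - 11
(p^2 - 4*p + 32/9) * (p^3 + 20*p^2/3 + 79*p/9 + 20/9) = p^5 + 8*p^4/3 - 43*p^3/3 - 248*p^2/27 + 1808*p/81 + 640/81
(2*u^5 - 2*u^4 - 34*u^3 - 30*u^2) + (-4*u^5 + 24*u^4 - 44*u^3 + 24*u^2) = -2*u^5 + 22*u^4 - 78*u^3 - 6*u^2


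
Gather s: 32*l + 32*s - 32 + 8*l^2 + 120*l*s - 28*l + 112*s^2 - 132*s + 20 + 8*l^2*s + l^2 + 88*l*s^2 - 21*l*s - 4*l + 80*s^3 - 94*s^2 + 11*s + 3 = 9*l^2 + 80*s^3 + s^2*(88*l + 18) + s*(8*l^2 + 99*l - 89) - 9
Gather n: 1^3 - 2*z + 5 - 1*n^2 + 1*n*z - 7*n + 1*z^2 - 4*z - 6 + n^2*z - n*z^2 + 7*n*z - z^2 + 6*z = n^2*(z - 1) + n*(-z^2 + 8*z - 7)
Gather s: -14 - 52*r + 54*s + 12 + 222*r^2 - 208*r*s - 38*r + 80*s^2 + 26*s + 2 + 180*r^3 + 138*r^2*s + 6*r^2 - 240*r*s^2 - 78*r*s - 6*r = 180*r^3 + 228*r^2 - 96*r + s^2*(80 - 240*r) + s*(138*r^2 - 286*r + 80)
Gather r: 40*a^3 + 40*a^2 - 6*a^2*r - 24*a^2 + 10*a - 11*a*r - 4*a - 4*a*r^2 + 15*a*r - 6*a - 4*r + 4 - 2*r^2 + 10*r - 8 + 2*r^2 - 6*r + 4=40*a^3 + 16*a^2 - 4*a*r^2 + r*(-6*a^2 + 4*a)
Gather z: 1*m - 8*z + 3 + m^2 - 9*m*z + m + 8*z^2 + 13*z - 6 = m^2 + 2*m + 8*z^2 + z*(5 - 9*m) - 3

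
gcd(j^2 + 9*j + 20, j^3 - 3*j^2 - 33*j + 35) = j + 5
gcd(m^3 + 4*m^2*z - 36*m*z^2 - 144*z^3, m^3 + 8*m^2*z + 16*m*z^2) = m + 4*z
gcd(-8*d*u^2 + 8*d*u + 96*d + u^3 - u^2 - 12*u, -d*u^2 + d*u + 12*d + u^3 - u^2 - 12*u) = u^2 - u - 12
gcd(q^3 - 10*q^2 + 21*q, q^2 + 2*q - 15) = q - 3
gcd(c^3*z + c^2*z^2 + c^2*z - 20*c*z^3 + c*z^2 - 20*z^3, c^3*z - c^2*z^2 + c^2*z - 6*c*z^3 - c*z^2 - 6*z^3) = c*z + z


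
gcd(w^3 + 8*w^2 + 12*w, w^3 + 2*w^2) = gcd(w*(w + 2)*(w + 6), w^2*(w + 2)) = w^2 + 2*w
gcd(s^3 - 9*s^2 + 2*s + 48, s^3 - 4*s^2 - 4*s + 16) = s + 2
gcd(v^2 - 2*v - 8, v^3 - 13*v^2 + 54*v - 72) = v - 4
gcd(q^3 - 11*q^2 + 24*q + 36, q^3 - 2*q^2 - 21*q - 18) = q^2 - 5*q - 6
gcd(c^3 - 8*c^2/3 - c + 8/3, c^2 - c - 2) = c + 1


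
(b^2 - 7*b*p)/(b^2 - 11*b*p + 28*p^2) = b/(b - 4*p)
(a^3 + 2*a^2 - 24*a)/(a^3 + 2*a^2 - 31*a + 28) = a*(a + 6)/(a^2 + 6*a - 7)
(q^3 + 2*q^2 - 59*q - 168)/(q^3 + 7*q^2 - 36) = (q^2 - q - 56)/(q^2 + 4*q - 12)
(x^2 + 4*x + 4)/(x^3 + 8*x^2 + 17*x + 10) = (x + 2)/(x^2 + 6*x + 5)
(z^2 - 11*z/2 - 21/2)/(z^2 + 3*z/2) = (z - 7)/z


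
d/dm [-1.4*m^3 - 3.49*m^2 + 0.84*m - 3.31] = -4.2*m^2 - 6.98*m + 0.84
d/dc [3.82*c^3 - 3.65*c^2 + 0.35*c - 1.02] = 11.46*c^2 - 7.3*c + 0.35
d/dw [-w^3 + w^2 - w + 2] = -3*w^2 + 2*w - 1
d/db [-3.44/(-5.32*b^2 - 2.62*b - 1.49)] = (-36.6016*b - 9.0128)/(5.32*b^2 + 2.62*b + 1.49)^2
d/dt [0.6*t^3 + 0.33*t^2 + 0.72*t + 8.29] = 1.8*t^2 + 0.66*t + 0.72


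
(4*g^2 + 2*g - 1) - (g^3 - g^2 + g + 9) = -g^3 + 5*g^2 + g - 10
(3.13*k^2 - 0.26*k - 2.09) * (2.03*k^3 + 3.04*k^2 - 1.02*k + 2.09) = 6.3539*k^5 + 8.9874*k^4 - 8.2257*k^3 + 0.4533*k^2 + 1.5884*k - 4.3681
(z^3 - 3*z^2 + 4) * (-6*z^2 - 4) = -6*z^5 + 18*z^4 - 4*z^3 - 12*z^2 - 16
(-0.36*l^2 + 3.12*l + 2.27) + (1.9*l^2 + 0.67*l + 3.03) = 1.54*l^2 + 3.79*l + 5.3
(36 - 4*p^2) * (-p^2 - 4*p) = 4*p^4 + 16*p^3 - 36*p^2 - 144*p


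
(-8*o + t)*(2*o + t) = -16*o^2 - 6*o*t + t^2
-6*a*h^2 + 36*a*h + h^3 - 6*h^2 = h*(-6*a + h)*(h - 6)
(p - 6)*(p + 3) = p^2 - 3*p - 18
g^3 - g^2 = g^2*(g - 1)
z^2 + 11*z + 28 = (z + 4)*(z + 7)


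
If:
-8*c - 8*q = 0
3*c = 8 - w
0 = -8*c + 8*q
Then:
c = 0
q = 0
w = 8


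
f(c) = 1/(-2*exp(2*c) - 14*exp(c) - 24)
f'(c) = (4*exp(2*c) + 14*exp(c))/(-2*exp(2*c) - 14*exp(c) - 24)^2 = (exp(c) + 7/2)*exp(c)/(exp(2*c) + 7*exp(c) + 12)^2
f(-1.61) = -0.04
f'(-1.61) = 0.00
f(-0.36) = -0.03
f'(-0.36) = 0.01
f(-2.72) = -0.04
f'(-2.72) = 0.00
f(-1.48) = -0.04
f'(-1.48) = 0.00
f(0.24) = -0.02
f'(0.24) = 0.01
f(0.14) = -0.02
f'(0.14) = 0.01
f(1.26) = -0.01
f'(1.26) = 0.01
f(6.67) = -0.00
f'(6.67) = 0.00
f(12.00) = 0.00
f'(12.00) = 0.00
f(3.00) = 0.00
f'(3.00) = 0.00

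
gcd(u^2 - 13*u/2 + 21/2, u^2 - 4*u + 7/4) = u - 7/2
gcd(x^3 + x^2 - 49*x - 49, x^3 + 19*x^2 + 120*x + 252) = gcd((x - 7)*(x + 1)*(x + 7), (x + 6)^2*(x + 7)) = x + 7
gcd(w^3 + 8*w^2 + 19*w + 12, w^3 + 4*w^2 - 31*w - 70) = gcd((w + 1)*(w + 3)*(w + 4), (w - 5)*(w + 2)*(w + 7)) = 1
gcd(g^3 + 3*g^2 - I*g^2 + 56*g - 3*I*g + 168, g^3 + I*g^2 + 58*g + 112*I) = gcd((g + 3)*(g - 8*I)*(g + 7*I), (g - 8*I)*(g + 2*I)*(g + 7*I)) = g^2 - I*g + 56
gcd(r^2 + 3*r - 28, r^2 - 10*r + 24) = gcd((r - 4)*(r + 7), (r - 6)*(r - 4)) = r - 4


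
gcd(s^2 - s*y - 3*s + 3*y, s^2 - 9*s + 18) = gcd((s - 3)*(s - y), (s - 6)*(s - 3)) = s - 3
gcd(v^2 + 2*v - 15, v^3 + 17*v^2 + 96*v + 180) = v + 5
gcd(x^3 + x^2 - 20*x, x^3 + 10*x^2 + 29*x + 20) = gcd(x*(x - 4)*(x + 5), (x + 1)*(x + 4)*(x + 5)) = x + 5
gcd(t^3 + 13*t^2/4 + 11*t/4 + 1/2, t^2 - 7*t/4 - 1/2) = t + 1/4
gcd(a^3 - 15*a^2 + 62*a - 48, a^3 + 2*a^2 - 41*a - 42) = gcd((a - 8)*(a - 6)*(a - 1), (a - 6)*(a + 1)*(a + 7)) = a - 6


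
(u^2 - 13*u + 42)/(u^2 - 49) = (u - 6)/(u + 7)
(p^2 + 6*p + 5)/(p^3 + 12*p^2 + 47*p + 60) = (p + 1)/(p^2 + 7*p + 12)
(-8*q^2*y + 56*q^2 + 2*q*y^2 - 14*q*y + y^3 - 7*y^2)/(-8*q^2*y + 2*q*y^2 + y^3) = (y - 7)/y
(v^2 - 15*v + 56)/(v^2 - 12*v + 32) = (v - 7)/(v - 4)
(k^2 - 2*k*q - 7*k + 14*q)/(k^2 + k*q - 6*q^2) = (k - 7)/(k + 3*q)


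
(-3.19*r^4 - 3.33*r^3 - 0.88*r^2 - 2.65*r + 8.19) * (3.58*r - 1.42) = -11.4202*r^5 - 7.3916*r^4 + 1.5782*r^3 - 8.2374*r^2 + 33.0832*r - 11.6298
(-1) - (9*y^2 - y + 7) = -9*y^2 + y - 8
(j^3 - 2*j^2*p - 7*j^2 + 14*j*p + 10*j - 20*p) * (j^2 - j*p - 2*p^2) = j^5 - 3*j^4*p - 7*j^4 + 21*j^3*p + 10*j^3 + 4*j^2*p^3 - 30*j^2*p - 28*j*p^3 + 40*p^3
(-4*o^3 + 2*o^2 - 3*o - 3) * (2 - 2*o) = 8*o^4 - 12*o^3 + 10*o^2 - 6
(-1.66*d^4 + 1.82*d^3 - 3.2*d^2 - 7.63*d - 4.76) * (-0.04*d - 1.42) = 0.0664*d^5 + 2.2844*d^4 - 2.4564*d^3 + 4.8492*d^2 + 11.025*d + 6.7592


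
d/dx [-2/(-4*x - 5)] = -8/(4*x + 5)^2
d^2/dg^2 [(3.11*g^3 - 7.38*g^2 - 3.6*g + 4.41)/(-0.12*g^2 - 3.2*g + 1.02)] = (-1.77635683940025e-15*g^4 - 70.018288*g^3 + 65.9450880000001*g^2 - 26.930664*g - 52.539264)/(0.001728*g^6 + 0.13824*g^5 + 3.642336*g^4 + 30.41792*g^3 - 30.959856*g^2 + 9.98784*g - 1.061208)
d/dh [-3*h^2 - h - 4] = -6*h - 1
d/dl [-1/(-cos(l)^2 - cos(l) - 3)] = (2*cos(l) + 1)*sin(l)/(cos(l)^2 + cos(l) + 3)^2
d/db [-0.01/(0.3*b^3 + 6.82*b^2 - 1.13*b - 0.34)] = (0.009*b^2 + 0.1364*b - 0.0113)/(0.3*b^3 + 6.82*b^2 - 1.13*b - 0.34)^2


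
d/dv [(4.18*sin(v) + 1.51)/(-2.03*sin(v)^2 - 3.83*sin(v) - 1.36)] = (8.4854*sin(v)^2 + 6.1306*sin(v) + 0.0985000000000005)*cos(v)/(4.1209*sin(v)^4 + 15.5498*sin(v)^3 + 20.1905*sin(v)^2 + 10.4176*sin(v) + 1.8496)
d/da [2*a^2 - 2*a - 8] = 4*a - 2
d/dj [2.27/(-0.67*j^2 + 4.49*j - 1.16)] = (3.0418*j - 10.1923)/(0.67*j^2 - 4.49*j + 1.16)^2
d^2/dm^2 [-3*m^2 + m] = -6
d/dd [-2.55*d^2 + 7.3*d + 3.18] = 7.3 - 5.1*d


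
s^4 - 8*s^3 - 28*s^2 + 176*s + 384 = (s - 8)*(s - 6)*(s + 2)*(s + 4)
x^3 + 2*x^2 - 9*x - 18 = (x - 3)*(x + 2)*(x + 3)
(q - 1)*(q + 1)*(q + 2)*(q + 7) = q^4 + 9*q^3 + 13*q^2 - 9*q - 14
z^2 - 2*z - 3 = (z - 3)*(z + 1)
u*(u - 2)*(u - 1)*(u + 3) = u^4 - 7*u^2 + 6*u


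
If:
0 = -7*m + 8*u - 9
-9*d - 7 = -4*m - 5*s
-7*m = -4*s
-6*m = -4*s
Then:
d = -7/9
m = 0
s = 0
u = 9/8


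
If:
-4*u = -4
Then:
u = 1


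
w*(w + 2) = w^2 + 2*w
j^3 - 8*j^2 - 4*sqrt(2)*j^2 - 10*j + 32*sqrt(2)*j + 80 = (j - 8)*(j - 5*sqrt(2))*(j + sqrt(2))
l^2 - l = l*(l - 1)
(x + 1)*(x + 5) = x^2 + 6*x + 5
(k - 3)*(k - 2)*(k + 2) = k^3 - 3*k^2 - 4*k + 12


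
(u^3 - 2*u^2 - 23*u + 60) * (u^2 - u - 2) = u^5 - 3*u^4 - 23*u^3 + 87*u^2 - 14*u - 120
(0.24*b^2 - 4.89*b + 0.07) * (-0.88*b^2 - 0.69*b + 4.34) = -0.2112*b^4 + 4.1376*b^3 + 4.3541*b^2 - 21.2709*b + 0.3038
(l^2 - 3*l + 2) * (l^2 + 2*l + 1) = l^4 - l^3 - 3*l^2 + l + 2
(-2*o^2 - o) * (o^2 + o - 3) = -2*o^4 - 3*o^3 + 5*o^2 + 3*o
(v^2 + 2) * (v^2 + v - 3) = v^4 + v^3 - v^2 + 2*v - 6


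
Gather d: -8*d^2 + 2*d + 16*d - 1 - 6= -8*d^2 + 18*d - 7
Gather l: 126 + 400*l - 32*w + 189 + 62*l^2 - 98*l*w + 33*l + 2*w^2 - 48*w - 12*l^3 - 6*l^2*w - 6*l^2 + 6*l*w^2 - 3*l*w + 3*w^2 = -12*l^3 + l^2*(56 - 6*w) + l*(6*w^2 - 101*w + 433) + 5*w^2 - 80*w + 315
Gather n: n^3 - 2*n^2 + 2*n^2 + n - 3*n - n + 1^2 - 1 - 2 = n^3 - 3*n - 2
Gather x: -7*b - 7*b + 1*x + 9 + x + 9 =-14*b + 2*x + 18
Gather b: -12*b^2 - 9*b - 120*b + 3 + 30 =-12*b^2 - 129*b + 33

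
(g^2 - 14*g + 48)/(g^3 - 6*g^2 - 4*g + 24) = (g - 8)/(g^2 - 4)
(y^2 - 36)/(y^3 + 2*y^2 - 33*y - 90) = (y + 6)/(y^2 + 8*y + 15)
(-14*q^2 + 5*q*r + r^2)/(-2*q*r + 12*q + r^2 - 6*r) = (7*q + r)/(r - 6)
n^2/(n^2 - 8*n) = n/(n - 8)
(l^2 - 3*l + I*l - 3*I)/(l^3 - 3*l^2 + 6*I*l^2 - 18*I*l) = (l + I)/(l*(l + 6*I))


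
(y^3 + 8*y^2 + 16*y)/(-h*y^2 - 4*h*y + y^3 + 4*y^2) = (y + 4)/(-h + y)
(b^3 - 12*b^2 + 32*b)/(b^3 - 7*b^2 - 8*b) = (b - 4)/(b + 1)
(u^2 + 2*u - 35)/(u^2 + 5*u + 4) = (u^2 + 2*u - 35)/(u^2 + 5*u + 4)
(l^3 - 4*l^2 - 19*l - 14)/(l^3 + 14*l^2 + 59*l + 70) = (l^2 - 6*l - 7)/(l^2 + 12*l + 35)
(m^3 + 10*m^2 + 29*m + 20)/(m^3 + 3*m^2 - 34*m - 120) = (m + 1)/(m - 6)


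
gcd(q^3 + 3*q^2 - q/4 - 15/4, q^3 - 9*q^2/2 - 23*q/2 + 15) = q^2 + 3*q/2 - 5/2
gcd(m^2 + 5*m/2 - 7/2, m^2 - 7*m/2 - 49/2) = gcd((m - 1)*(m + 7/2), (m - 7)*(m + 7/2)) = m + 7/2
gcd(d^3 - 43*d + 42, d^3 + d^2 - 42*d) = d^2 + d - 42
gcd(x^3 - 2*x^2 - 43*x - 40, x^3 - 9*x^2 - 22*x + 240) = x^2 - 3*x - 40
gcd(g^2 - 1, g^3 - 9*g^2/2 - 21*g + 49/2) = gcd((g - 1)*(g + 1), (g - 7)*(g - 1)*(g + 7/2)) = g - 1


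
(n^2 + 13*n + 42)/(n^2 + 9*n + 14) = (n + 6)/(n + 2)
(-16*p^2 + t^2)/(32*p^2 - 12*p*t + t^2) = (-4*p - t)/(8*p - t)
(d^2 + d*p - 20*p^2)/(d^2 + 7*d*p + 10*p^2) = (d - 4*p)/(d + 2*p)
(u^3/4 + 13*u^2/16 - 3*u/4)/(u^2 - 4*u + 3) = u*(4*u^2 + 13*u - 12)/(16*(u^2 - 4*u + 3))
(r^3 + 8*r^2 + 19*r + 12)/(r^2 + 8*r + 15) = (r^2 + 5*r + 4)/(r + 5)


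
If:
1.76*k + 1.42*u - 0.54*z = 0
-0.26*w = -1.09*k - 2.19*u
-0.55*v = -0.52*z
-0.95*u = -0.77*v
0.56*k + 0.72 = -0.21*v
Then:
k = 9.29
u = -22.87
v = -28.21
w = -153.65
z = -29.84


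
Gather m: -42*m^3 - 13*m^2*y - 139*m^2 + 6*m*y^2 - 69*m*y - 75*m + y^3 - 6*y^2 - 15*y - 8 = -42*m^3 + m^2*(-13*y - 139) + m*(6*y^2 - 69*y - 75) + y^3 - 6*y^2 - 15*y - 8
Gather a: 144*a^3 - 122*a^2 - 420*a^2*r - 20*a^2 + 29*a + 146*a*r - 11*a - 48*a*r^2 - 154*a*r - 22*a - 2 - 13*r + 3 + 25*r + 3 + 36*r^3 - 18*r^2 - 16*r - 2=144*a^3 + a^2*(-420*r - 142) + a*(-48*r^2 - 8*r - 4) + 36*r^3 - 18*r^2 - 4*r + 2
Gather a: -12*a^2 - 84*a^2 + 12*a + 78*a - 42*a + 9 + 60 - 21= -96*a^2 + 48*a + 48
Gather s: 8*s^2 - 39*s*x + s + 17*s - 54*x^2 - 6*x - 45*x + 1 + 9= 8*s^2 + s*(18 - 39*x) - 54*x^2 - 51*x + 10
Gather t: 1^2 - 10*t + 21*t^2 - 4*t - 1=21*t^2 - 14*t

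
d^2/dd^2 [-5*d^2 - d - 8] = -10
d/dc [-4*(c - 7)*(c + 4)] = 12 - 8*c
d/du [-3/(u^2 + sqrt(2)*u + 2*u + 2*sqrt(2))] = 3*(2*u + sqrt(2) + 2)/(u^2 + sqrt(2)*u + 2*u + 2*sqrt(2))^2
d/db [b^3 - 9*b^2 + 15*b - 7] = 3*b^2 - 18*b + 15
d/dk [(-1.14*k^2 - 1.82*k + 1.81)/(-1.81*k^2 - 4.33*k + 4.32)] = (1.642*k^2 - 3.2974*k - 0.025100000000001)/(3.2761*k^4 + 15.6746*k^3 + 3.1105*k^2 - 37.4112*k + 18.6624)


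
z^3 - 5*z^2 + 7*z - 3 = (z - 3)*(z - 1)^2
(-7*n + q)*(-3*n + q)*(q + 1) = 21*n^2*q + 21*n^2 - 10*n*q^2 - 10*n*q + q^3 + q^2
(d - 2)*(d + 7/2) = d^2 + 3*d/2 - 7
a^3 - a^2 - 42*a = a*(a - 7)*(a + 6)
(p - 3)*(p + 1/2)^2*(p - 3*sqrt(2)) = p^4 - 3*sqrt(2)*p^3 - 2*p^3 - 11*p^2/4 + 6*sqrt(2)*p^2 - 3*p/4 + 33*sqrt(2)*p/4 + 9*sqrt(2)/4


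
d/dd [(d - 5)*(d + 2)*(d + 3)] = 3*d^2 - 19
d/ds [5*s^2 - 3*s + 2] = 10*s - 3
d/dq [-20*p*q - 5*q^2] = -20*p - 10*q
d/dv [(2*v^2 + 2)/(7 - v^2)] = 32*v/(v^2 - 7)^2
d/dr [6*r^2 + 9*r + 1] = 12*r + 9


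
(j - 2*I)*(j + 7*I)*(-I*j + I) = -I*j^3 + 5*j^2 + I*j^2 - 5*j - 14*I*j + 14*I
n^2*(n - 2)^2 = n^4 - 4*n^3 + 4*n^2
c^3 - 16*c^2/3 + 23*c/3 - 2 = (c - 3)*(c - 2)*(c - 1/3)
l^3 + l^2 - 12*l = l*(l - 3)*(l + 4)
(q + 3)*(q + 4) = q^2 + 7*q + 12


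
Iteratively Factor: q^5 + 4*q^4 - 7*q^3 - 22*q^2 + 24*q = (q - 1)*(q^4 + 5*q^3 - 2*q^2 - 24*q) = q*(q - 1)*(q^3 + 5*q^2 - 2*q - 24) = q*(q - 1)*(q + 3)*(q^2 + 2*q - 8) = q*(q - 2)*(q - 1)*(q + 3)*(q + 4)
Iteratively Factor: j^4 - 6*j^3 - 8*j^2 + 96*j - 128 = (j + 4)*(j^3 - 10*j^2 + 32*j - 32) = (j - 4)*(j + 4)*(j^2 - 6*j + 8) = (j - 4)^2*(j + 4)*(j - 2)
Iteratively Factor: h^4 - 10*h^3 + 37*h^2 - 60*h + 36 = (h - 3)*(h^3 - 7*h^2 + 16*h - 12) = (h - 3)*(h - 2)*(h^2 - 5*h + 6) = (h - 3)^2*(h - 2)*(h - 2)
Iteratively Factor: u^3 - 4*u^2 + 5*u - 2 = (u - 2)*(u^2 - 2*u + 1) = (u - 2)*(u - 1)*(u - 1)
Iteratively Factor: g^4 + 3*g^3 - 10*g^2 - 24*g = (g + 4)*(g^3 - g^2 - 6*g) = (g + 2)*(g + 4)*(g^2 - 3*g) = g*(g + 2)*(g + 4)*(g - 3)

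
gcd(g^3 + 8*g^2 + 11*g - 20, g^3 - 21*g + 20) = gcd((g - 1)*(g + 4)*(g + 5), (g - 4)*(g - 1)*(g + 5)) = g^2 + 4*g - 5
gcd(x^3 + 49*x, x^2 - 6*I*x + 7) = x - 7*I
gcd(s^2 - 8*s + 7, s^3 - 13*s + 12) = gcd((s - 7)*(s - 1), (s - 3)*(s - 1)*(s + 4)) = s - 1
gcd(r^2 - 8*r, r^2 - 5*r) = r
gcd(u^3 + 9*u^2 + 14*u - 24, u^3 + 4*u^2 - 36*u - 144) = u^2 + 10*u + 24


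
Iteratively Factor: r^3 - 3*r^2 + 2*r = (r - 2)*(r^2 - r) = r*(r - 2)*(r - 1)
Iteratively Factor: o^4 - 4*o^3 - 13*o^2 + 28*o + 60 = (o - 3)*(o^3 - o^2 - 16*o - 20) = (o - 5)*(o - 3)*(o^2 + 4*o + 4) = (o - 5)*(o - 3)*(o + 2)*(o + 2)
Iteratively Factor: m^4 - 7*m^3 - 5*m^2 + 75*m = (m + 3)*(m^3 - 10*m^2 + 25*m) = (m - 5)*(m + 3)*(m^2 - 5*m) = (m - 5)^2*(m + 3)*(m)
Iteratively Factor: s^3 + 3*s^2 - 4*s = (s + 4)*(s^2 - s) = s*(s + 4)*(s - 1)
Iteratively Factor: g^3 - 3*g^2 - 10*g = (g)*(g^2 - 3*g - 10) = g*(g - 5)*(g + 2)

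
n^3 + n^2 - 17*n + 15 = (n - 3)*(n - 1)*(n + 5)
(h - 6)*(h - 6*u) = h^2 - 6*h*u - 6*h + 36*u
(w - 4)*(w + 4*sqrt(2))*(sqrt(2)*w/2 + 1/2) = sqrt(2)*w^3/2 - 2*sqrt(2)*w^2 + 9*w^2/2 - 18*w + 2*sqrt(2)*w - 8*sqrt(2)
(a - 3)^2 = a^2 - 6*a + 9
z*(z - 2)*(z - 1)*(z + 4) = z^4 + z^3 - 10*z^2 + 8*z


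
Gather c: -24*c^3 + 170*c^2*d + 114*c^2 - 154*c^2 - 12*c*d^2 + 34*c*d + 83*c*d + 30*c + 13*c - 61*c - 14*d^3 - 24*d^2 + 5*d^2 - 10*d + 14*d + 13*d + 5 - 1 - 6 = -24*c^3 + c^2*(170*d - 40) + c*(-12*d^2 + 117*d - 18) - 14*d^3 - 19*d^2 + 17*d - 2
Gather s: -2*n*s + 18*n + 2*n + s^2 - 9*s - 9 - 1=20*n + s^2 + s*(-2*n - 9) - 10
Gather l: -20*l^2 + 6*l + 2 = -20*l^2 + 6*l + 2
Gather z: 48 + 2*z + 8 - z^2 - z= -z^2 + z + 56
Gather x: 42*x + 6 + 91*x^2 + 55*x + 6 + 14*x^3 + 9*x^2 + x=14*x^3 + 100*x^2 + 98*x + 12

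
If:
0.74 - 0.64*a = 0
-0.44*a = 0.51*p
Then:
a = 1.16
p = -1.00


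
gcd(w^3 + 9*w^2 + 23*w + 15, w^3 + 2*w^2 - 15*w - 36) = w + 3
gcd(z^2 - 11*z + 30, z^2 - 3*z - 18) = z - 6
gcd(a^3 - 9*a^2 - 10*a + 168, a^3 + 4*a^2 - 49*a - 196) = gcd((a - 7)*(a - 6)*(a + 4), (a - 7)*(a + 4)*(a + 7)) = a^2 - 3*a - 28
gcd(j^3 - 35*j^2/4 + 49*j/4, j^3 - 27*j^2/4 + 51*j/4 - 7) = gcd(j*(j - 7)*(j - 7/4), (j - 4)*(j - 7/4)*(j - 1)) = j - 7/4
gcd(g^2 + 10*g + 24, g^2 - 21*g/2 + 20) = 1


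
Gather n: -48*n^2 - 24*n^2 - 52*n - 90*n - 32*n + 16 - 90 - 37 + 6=-72*n^2 - 174*n - 105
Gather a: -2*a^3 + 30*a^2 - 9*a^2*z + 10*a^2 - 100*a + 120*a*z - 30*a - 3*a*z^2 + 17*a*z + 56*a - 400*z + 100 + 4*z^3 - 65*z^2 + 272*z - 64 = -2*a^3 + a^2*(40 - 9*z) + a*(-3*z^2 + 137*z - 74) + 4*z^3 - 65*z^2 - 128*z + 36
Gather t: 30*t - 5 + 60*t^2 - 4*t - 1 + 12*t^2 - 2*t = 72*t^2 + 24*t - 6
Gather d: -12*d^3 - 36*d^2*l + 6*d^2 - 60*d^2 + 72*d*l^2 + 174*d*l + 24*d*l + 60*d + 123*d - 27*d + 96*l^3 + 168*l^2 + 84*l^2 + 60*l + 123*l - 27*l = -12*d^3 + d^2*(-36*l - 54) + d*(72*l^2 + 198*l + 156) + 96*l^3 + 252*l^2 + 156*l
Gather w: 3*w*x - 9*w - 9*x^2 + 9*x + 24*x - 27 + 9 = w*(3*x - 9) - 9*x^2 + 33*x - 18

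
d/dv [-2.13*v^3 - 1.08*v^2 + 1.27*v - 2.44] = -6.39*v^2 - 2.16*v + 1.27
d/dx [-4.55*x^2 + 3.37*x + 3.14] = 3.37 - 9.1*x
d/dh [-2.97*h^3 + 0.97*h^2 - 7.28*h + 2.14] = -8.91*h^2 + 1.94*h - 7.28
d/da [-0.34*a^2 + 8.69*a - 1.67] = 8.69 - 0.68*a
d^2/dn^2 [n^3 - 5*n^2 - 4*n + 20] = 6*n - 10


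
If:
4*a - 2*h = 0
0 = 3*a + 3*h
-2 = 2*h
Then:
No Solution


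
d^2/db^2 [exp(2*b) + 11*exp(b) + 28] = (4*exp(b) + 11)*exp(b)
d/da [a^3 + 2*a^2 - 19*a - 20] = 3*a^2 + 4*a - 19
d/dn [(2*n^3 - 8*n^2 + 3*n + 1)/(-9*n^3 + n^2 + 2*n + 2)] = 2*(-35*n^4 + 31*n^3 + 10*n^2 - 17*n + 2)/(81*n^6 - 18*n^5 - 35*n^4 - 32*n^3 + 8*n^2 + 8*n + 4)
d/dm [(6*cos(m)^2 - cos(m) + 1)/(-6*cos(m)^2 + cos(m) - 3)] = 2*(12*cos(m) - 1)*sin(m)/(6*sin(m)^2 + cos(m) - 9)^2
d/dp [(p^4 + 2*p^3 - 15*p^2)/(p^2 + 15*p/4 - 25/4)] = 4*p*(8*p^2 - 27*p + 30)/(16*p^2 - 40*p + 25)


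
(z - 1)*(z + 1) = z^2 - 1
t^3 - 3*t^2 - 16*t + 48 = (t - 4)*(t - 3)*(t + 4)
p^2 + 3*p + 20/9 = (p + 4/3)*(p + 5/3)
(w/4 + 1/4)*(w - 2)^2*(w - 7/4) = w^4/4 - 19*w^3/16 + 21*w^2/16 + w - 7/4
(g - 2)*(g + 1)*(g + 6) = g^3 + 5*g^2 - 8*g - 12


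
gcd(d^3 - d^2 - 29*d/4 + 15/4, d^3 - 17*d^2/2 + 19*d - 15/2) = d^2 - 7*d/2 + 3/2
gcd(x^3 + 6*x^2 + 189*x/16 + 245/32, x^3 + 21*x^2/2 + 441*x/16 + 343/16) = x^2 + 7*x/2 + 49/16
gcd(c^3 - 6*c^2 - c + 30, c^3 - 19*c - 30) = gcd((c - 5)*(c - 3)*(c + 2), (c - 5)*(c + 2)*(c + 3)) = c^2 - 3*c - 10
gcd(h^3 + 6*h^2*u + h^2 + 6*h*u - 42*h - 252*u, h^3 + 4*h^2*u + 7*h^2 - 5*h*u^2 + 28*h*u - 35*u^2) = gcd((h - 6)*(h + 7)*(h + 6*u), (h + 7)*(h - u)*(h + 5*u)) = h + 7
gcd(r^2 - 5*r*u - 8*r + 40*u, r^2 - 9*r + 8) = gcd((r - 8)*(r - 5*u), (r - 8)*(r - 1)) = r - 8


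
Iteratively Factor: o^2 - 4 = (o - 2)*(o + 2)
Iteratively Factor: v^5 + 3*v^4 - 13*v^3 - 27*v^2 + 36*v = (v - 1)*(v^4 + 4*v^3 - 9*v^2 - 36*v) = v*(v - 1)*(v^3 + 4*v^2 - 9*v - 36) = v*(v - 1)*(v + 3)*(v^2 + v - 12) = v*(v - 1)*(v + 3)*(v + 4)*(v - 3)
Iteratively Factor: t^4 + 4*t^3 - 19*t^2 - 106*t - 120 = (t - 5)*(t^3 + 9*t^2 + 26*t + 24) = (t - 5)*(t + 2)*(t^2 + 7*t + 12) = (t - 5)*(t + 2)*(t + 3)*(t + 4)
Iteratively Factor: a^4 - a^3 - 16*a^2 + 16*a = (a - 1)*(a^3 - 16*a) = a*(a - 1)*(a^2 - 16) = a*(a - 4)*(a - 1)*(a + 4)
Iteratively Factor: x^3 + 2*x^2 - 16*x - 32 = (x + 2)*(x^2 - 16) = (x - 4)*(x + 2)*(x + 4)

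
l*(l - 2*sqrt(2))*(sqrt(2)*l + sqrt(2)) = sqrt(2)*l^3 - 4*l^2 + sqrt(2)*l^2 - 4*l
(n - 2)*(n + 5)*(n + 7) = n^3 + 10*n^2 + 11*n - 70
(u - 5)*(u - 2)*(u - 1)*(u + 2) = u^4 - 6*u^3 + u^2 + 24*u - 20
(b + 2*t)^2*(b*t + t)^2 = b^4*t^2 + 4*b^3*t^3 + 2*b^3*t^2 + 4*b^2*t^4 + 8*b^2*t^3 + b^2*t^2 + 8*b*t^4 + 4*b*t^3 + 4*t^4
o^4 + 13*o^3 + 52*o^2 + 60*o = o*(o + 2)*(o + 5)*(o + 6)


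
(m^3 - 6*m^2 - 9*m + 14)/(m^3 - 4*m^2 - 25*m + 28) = (m + 2)/(m + 4)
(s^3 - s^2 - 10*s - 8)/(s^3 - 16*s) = (s^2 + 3*s + 2)/(s*(s + 4))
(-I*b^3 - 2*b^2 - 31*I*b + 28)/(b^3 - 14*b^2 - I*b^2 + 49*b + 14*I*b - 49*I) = (-I*b^3 - 2*b^2 - 31*I*b + 28)/(b^3 + b^2*(-14 - I) + b*(49 + 14*I) - 49*I)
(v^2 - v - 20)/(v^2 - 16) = (v - 5)/(v - 4)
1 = 1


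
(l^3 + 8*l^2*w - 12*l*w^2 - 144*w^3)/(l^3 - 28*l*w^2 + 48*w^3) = (-l - 6*w)/(-l + 2*w)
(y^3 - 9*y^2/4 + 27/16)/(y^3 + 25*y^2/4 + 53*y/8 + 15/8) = (4*y^2 - 12*y + 9)/(2*(2*y^2 + 11*y + 5))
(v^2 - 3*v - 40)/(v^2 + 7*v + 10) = (v - 8)/(v + 2)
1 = 1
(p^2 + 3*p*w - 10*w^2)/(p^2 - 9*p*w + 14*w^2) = (p + 5*w)/(p - 7*w)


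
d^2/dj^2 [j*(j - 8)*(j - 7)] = 6*j - 30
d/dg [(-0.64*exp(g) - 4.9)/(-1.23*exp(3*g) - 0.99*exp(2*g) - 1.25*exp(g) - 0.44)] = (-(0.64*exp(g) + 4.9)*(3.69*exp(2*g) + 1.98*exp(g) + 1.25) + 0.7872*exp(3*g) + 0.6336*exp(2*g) + 0.8*exp(g) + 0.2816)*exp(g)/(1.23*exp(3*g) + 0.99*exp(2*g) + 1.25*exp(g) + 0.44)^2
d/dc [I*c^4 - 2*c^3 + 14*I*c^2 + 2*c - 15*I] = 4*I*c^3 - 6*c^2 + 28*I*c + 2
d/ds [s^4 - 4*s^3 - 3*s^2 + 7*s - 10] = 4*s^3 - 12*s^2 - 6*s + 7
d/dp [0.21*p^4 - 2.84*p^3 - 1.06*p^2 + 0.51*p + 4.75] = 0.84*p^3 - 8.52*p^2 - 2.12*p + 0.51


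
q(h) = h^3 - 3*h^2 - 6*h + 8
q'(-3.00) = 39.00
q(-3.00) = -28.00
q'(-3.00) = 39.00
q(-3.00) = -28.00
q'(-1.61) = 11.44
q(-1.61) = 5.71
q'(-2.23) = 22.30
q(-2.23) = -4.63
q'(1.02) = -9.00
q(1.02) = -0.18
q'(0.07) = -6.41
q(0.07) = 7.57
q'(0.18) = -6.98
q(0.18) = 6.83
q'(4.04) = 18.72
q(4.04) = 0.73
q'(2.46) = -2.61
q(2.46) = -10.03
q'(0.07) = -6.41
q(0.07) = 7.57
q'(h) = 3*h^2 - 6*h - 6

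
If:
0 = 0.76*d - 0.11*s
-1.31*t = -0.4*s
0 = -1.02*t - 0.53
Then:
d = -0.25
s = -1.70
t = -0.52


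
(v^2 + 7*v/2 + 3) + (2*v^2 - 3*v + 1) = 3*v^2 + v/2 + 4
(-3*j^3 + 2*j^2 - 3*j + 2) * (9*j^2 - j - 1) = -27*j^5 + 21*j^4 - 26*j^3 + 19*j^2 + j - 2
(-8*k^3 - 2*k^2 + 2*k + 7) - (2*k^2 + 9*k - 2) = -8*k^3 - 4*k^2 - 7*k + 9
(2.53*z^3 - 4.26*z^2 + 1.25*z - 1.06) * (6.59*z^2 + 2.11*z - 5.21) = 16.6727*z^5 - 22.7351*z^4 - 13.9324*z^3 + 17.8467*z^2 - 8.7491*z + 5.5226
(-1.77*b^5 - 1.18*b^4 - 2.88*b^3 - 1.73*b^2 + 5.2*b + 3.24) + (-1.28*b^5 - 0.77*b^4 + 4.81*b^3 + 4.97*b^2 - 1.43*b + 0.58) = -3.05*b^5 - 1.95*b^4 + 1.93*b^3 + 3.24*b^2 + 3.77*b + 3.82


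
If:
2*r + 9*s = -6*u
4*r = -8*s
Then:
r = 12*u/5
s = -6*u/5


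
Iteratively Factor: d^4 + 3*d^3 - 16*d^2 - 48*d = (d - 4)*(d^3 + 7*d^2 + 12*d) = (d - 4)*(d + 4)*(d^2 + 3*d) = (d - 4)*(d + 3)*(d + 4)*(d)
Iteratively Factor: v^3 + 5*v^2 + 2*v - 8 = (v + 4)*(v^2 + v - 2) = (v - 1)*(v + 4)*(v + 2)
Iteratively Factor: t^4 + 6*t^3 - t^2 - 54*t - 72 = (t + 3)*(t^3 + 3*t^2 - 10*t - 24) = (t - 3)*(t + 3)*(t^2 + 6*t + 8) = (t - 3)*(t + 2)*(t + 3)*(t + 4)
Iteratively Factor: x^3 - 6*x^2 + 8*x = (x)*(x^2 - 6*x + 8) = x*(x - 2)*(x - 4)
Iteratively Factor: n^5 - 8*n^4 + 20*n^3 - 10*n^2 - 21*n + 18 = (n - 2)*(n^4 - 6*n^3 + 8*n^2 + 6*n - 9) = (n - 2)*(n - 1)*(n^3 - 5*n^2 + 3*n + 9) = (n - 3)*(n - 2)*(n - 1)*(n^2 - 2*n - 3) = (n - 3)*(n - 2)*(n - 1)*(n + 1)*(n - 3)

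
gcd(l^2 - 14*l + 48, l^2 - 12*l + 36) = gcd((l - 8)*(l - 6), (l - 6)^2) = l - 6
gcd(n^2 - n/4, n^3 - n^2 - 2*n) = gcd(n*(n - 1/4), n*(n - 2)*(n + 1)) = n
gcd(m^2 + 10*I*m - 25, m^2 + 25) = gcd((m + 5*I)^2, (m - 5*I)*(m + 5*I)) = m + 5*I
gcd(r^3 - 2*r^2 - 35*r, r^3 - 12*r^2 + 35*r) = r^2 - 7*r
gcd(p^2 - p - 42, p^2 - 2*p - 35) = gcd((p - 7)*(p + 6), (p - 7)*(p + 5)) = p - 7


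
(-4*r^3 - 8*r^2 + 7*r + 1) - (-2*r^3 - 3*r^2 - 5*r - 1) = -2*r^3 - 5*r^2 + 12*r + 2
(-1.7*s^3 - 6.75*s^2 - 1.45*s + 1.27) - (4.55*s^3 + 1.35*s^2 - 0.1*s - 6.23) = -6.25*s^3 - 8.1*s^2 - 1.35*s + 7.5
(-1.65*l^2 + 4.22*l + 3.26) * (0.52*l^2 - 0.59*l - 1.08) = -0.858*l^4 + 3.1679*l^3 + 0.9874*l^2 - 6.481*l - 3.5208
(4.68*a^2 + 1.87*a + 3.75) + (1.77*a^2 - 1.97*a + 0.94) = 6.45*a^2 - 0.0999999999999999*a + 4.69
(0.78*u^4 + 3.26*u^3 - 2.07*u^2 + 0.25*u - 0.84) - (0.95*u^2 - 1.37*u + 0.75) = 0.78*u^4 + 3.26*u^3 - 3.02*u^2 + 1.62*u - 1.59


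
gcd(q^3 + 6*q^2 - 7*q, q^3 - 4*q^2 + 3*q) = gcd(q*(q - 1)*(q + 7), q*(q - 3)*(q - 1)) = q^2 - q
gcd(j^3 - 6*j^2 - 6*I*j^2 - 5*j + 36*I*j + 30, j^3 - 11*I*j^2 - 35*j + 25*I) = j^2 - 6*I*j - 5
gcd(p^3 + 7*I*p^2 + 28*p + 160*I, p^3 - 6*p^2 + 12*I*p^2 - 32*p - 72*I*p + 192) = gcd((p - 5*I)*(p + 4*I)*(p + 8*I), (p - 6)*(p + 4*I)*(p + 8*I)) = p^2 + 12*I*p - 32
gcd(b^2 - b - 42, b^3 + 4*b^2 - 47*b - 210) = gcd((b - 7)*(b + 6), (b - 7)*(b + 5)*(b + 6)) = b^2 - b - 42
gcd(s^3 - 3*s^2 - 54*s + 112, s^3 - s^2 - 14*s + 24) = s - 2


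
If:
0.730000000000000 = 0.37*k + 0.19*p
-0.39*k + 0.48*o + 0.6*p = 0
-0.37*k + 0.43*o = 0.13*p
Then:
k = 2.00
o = 1.71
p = -0.06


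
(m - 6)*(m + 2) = m^2 - 4*m - 12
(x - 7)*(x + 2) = x^2 - 5*x - 14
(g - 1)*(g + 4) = g^2 + 3*g - 4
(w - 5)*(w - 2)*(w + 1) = w^3 - 6*w^2 + 3*w + 10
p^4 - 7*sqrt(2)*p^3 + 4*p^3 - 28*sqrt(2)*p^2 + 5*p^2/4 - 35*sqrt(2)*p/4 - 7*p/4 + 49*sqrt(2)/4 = (p - 1/2)*(p + 1)*(p + 7/2)*(p - 7*sqrt(2))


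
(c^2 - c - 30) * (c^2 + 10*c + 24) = c^4 + 9*c^3 - 16*c^2 - 324*c - 720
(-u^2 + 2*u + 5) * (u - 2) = -u^3 + 4*u^2 + u - 10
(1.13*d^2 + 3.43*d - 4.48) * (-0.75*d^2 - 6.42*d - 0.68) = -0.8475*d^4 - 9.8271*d^3 - 19.429*d^2 + 26.4292*d + 3.0464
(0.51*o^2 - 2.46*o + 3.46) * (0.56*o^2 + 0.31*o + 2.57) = 0.2856*o^4 - 1.2195*o^3 + 2.4857*o^2 - 5.2496*o + 8.8922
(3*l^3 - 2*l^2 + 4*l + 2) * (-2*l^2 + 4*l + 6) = -6*l^5 + 16*l^4 + 2*l^3 + 32*l + 12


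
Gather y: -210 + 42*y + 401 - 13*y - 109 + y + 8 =30*y + 90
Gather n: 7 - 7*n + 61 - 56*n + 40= 108 - 63*n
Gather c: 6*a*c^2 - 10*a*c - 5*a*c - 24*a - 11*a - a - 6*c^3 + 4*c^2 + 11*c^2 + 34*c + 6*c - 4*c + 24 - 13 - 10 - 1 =-36*a - 6*c^3 + c^2*(6*a + 15) + c*(36 - 15*a)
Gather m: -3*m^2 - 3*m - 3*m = -3*m^2 - 6*m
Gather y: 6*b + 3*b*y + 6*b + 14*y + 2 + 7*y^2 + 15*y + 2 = 12*b + 7*y^2 + y*(3*b + 29) + 4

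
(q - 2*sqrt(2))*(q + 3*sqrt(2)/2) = q^2 - sqrt(2)*q/2 - 6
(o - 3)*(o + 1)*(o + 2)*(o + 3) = o^4 + 3*o^3 - 7*o^2 - 27*o - 18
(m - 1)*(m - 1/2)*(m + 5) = m^3 + 7*m^2/2 - 7*m + 5/2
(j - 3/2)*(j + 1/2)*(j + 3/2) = j^3 + j^2/2 - 9*j/4 - 9/8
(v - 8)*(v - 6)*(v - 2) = v^3 - 16*v^2 + 76*v - 96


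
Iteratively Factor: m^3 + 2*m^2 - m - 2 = (m + 1)*(m^2 + m - 2) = (m - 1)*(m + 1)*(m + 2)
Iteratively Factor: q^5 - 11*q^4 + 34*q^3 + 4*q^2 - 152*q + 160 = (q - 4)*(q^4 - 7*q^3 + 6*q^2 + 28*q - 40) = (q - 4)*(q - 2)*(q^3 - 5*q^2 - 4*q + 20) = (q - 5)*(q - 4)*(q - 2)*(q^2 - 4) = (q - 5)*(q - 4)*(q - 2)*(q + 2)*(q - 2)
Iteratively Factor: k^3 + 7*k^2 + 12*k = (k + 4)*(k^2 + 3*k) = k*(k + 4)*(k + 3)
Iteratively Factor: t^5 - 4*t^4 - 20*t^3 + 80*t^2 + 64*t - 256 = (t - 4)*(t^4 - 20*t^2 + 64) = (t - 4)*(t + 2)*(t^3 - 2*t^2 - 16*t + 32) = (t - 4)*(t - 2)*(t + 2)*(t^2 - 16) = (t - 4)*(t - 2)*(t + 2)*(t + 4)*(t - 4)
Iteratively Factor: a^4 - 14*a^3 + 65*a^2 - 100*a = (a - 5)*(a^3 - 9*a^2 + 20*a) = a*(a - 5)*(a^2 - 9*a + 20) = a*(a - 5)*(a - 4)*(a - 5)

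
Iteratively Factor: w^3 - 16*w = (w + 4)*(w^2 - 4*w) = w*(w + 4)*(w - 4)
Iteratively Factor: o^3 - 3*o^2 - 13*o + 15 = (o - 1)*(o^2 - 2*o - 15) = (o - 5)*(o - 1)*(o + 3)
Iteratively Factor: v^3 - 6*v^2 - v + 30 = (v - 3)*(v^2 - 3*v - 10) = (v - 5)*(v - 3)*(v + 2)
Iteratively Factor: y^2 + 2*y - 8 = (y + 4)*(y - 2)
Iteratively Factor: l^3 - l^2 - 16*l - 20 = (l + 2)*(l^2 - 3*l - 10) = (l + 2)^2*(l - 5)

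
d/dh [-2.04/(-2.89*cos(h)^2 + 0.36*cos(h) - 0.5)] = (11.7912*cos(h) - 0.7344)*sin(h)/(2.89*cos(h)^2 - 0.36*cos(h) + 0.5)^2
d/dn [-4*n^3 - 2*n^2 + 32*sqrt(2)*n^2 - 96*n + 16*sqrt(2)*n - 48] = -12*n^2 - 4*n + 64*sqrt(2)*n - 96 + 16*sqrt(2)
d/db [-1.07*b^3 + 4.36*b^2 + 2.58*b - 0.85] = -3.21*b^2 + 8.72*b + 2.58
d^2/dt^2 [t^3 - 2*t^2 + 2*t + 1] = 6*t - 4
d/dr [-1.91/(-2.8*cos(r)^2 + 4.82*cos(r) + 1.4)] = (10.696*cos(r) - 9.2062)*sin(r)/(4.82*cos(r) - 1.4*cos(2*r))^2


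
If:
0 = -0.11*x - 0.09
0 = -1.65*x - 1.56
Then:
No Solution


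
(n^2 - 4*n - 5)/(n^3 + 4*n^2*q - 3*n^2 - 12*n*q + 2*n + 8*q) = (n^2 - 4*n - 5)/(n^3 + 4*n^2*q - 3*n^2 - 12*n*q + 2*n + 8*q)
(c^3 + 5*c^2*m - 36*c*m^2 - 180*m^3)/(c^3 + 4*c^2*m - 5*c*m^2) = (c^2 - 36*m^2)/(c*(c - m))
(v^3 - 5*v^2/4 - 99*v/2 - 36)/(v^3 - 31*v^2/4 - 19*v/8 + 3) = 2*(v + 6)/(2*v - 1)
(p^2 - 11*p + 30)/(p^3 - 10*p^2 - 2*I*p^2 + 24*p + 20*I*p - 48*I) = (p - 5)/(p^2 - 2*p*(2 + I) + 8*I)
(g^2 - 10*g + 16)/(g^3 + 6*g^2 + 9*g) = (g^2 - 10*g + 16)/(g*(g^2 + 6*g + 9))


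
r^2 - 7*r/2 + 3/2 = (r - 3)*(r - 1/2)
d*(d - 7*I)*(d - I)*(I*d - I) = I*d^4 + 8*d^3 - I*d^3 - 8*d^2 - 7*I*d^2 + 7*I*d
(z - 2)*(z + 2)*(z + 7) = z^3 + 7*z^2 - 4*z - 28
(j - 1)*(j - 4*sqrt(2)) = j^2 - 4*sqrt(2)*j - j + 4*sqrt(2)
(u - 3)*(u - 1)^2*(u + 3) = u^4 - 2*u^3 - 8*u^2 + 18*u - 9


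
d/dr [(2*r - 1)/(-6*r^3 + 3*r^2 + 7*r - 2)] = 3*(8*r^3 - 8*r^2 + 2*r + 1)/(36*r^6 - 36*r^5 - 75*r^4 + 66*r^3 + 37*r^2 - 28*r + 4)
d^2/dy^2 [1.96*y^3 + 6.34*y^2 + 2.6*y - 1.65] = 11.76*y + 12.68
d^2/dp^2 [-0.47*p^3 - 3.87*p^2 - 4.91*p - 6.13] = -2.82*p - 7.74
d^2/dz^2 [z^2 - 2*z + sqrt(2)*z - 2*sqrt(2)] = 2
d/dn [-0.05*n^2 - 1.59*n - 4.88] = -0.1*n - 1.59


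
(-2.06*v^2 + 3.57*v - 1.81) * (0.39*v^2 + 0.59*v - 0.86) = -0.8034*v^4 + 0.1769*v^3 + 3.172*v^2 - 4.1381*v + 1.5566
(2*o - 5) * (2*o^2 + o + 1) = 4*o^3 - 8*o^2 - 3*o - 5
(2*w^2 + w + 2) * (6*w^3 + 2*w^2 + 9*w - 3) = 12*w^5 + 10*w^4 + 32*w^3 + 7*w^2 + 15*w - 6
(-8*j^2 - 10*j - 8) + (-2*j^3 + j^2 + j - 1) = -2*j^3 - 7*j^2 - 9*j - 9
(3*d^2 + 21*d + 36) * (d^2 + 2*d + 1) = 3*d^4 + 27*d^3 + 81*d^2 + 93*d + 36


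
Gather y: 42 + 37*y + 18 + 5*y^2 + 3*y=5*y^2 + 40*y + 60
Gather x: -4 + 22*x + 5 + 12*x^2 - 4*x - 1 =12*x^2 + 18*x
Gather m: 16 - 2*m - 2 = 14 - 2*m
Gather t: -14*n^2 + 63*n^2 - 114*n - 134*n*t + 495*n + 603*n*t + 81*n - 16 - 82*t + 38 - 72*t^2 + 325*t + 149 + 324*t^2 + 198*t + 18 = 49*n^2 + 462*n + 252*t^2 + t*(469*n + 441) + 189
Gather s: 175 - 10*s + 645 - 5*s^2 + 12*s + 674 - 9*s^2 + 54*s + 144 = -14*s^2 + 56*s + 1638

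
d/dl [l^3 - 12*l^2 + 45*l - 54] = 3*l^2 - 24*l + 45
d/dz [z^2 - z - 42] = 2*z - 1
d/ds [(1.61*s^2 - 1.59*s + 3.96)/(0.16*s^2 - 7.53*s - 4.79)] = (-11.8689*s^2 - 16.691*s + 37.4349)/(0.0256*s^4 - 2.4096*s^3 + 55.1681*s^2 + 72.1374*s + 22.9441)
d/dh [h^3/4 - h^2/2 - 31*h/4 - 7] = 3*h^2/4 - h - 31/4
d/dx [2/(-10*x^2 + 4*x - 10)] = 2*(5*x - 1)/(5*x^2 - 2*x + 5)^2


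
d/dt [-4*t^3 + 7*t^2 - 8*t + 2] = -12*t^2 + 14*t - 8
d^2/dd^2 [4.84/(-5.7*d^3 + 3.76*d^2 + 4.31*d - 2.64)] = ((165.528*d - 36.3968)*(5.7*d^3 - 3.76*d^2 - 4.31*d + 2.64) - 4.84*(-34.2*d^2 + 15.04*d + 8.62)*(-17.1*d^2 + 7.52*d + 4.31))/(5.7*d^3 - 3.76*d^2 - 4.31*d + 2.64)^3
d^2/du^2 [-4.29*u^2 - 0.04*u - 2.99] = -8.58000000000000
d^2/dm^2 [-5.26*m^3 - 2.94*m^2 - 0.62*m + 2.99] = -31.56*m - 5.88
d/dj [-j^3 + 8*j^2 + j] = -3*j^2 + 16*j + 1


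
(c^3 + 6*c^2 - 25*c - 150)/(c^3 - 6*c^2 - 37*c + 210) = (c + 5)/(c - 7)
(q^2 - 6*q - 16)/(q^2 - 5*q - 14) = (q - 8)/(q - 7)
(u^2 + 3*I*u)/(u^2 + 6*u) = (u + 3*I)/(u + 6)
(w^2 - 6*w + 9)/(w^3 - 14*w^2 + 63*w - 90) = (w - 3)/(w^2 - 11*w + 30)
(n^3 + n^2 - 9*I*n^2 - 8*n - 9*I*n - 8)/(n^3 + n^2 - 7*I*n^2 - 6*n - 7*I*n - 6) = (n - 8*I)/(n - 6*I)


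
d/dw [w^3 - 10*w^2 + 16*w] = 3*w^2 - 20*w + 16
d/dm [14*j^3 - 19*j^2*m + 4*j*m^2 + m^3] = -19*j^2 + 8*j*m + 3*m^2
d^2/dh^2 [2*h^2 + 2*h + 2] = 4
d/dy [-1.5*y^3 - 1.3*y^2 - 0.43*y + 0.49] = -4.5*y^2 - 2.6*y - 0.43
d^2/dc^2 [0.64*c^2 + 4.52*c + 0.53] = 1.28000000000000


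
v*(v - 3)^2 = v^3 - 6*v^2 + 9*v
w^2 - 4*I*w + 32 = (w - 8*I)*(w + 4*I)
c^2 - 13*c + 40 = (c - 8)*(c - 5)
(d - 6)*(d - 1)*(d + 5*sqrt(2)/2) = d^3 - 7*d^2 + 5*sqrt(2)*d^2/2 - 35*sqrt(2)*d/2 + 6*d + 15*sqrt(2)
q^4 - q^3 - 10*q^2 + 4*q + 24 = (q - 3)*(q - 2)*(q + 2)^2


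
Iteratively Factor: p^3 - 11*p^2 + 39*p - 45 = (p - 3)*(p^2 - 8*p + 15) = (p - 3)^2*(p - 5)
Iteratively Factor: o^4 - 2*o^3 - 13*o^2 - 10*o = (o + 2)*(o^3 - 4*o^2 - 5*o) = (o + 1)*(o + 2)*(o^2 - 5*o) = o*(o + 1)*(o + 2)*(o - 5)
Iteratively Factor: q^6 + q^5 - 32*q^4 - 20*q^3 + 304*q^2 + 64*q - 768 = (q - 3)*(q^5 + 4*q^4 - 20*q^3 - 80*q^2 + 64*q + 256) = (q - 3)*(q + 4)*(q^4 - 20*q^2 + 64) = (q - 3)*(q + 4)^2*(q^3 - 4*q^2 - 4*q + 16) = (q - 3)*(q - 2)*(q + 4)^2*(q^2 - 2*q - 8) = (q - 4)*(q - 3)*(q - 2)*(q + 4)^2*(q + 2)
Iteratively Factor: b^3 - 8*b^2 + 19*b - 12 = (b - 3)*(b^2 - 5*b + 4) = (b - 3)*(b - 1)*(b - 4)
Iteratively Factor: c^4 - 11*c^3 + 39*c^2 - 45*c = (c - 3)*(c^3 - 8*c^2 + 15*c) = (c - 5)*(c - 3)*(c^2 - 3*c) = (c - 5)*(c - 3)^2*(c)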